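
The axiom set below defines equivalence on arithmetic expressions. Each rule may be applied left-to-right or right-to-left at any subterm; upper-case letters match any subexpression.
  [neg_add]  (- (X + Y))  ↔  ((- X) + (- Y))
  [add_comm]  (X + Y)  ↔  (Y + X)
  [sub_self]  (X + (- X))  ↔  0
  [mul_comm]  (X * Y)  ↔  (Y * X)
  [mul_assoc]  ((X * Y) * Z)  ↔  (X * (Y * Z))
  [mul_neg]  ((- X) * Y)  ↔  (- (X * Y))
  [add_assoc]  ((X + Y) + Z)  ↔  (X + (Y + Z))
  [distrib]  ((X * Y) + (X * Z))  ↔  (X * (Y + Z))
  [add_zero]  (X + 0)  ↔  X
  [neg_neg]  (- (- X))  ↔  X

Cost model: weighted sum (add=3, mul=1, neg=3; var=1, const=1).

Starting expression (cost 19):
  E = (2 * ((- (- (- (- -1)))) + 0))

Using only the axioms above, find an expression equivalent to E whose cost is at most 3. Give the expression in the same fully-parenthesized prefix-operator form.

step 1: neg_neg (→) rewrites (- (- (- (- -1)))) into (- (- -1)), now (2 * ((- (- -1)) + 0))
step 2: neg_neg (→) rewrites (- (- -1)) into -1, now (2 * (-1 + 0))
step 3: add_zero (→) rewrites (-1 + 0) into -1, reaching cost 3 (bound 3)

(2 * -1)   [cost 3]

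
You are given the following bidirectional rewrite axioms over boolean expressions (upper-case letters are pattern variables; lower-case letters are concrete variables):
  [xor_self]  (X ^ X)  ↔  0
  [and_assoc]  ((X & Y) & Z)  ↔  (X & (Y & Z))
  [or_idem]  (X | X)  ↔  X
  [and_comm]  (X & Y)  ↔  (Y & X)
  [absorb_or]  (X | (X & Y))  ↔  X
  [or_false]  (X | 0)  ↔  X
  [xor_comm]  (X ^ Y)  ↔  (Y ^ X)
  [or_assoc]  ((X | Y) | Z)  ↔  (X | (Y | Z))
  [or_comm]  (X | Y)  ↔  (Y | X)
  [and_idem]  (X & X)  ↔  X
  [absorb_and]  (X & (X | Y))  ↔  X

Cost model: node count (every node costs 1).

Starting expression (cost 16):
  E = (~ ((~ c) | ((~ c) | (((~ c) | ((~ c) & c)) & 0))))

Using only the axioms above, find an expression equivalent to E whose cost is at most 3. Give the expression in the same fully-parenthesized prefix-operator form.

(~ (~ c))   [cost 3]

step 1: absorb_or (→) rewrites ((~ c) | ((~ c) & c)) into (~ c), now (~ ((~ c) | ((~ c) | ((~ c) & 0))))
step 2: absorb_or (→) rewrites ((~ c) | ((~ c) & 0)) into (~ c), now (~ ((~ c) | (~ c)))
step 3: or_idem (→) rewrites ((~ c) | (~ c)) into (~ c), reaching cost 3 (bound 3)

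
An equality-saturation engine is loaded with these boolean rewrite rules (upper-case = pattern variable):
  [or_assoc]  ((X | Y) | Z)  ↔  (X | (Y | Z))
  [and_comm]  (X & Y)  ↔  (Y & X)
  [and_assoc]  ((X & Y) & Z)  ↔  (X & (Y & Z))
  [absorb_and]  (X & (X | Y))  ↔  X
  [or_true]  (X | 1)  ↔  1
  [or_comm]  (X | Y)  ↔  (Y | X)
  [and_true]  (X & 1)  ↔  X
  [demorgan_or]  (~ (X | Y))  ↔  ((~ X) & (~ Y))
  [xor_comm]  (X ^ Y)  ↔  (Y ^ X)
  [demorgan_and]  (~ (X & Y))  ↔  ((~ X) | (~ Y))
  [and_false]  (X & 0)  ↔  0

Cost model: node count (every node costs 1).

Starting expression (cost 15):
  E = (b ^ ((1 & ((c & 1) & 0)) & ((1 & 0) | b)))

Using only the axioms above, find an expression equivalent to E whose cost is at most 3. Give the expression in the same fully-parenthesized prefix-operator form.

(b ^ 0)   [cost 3]

(1) (c & 1)  =[and_true →]=  c    ⊢ (b ^ ((1 & (c & 0)) & ((1 & 0) | b)))
(2) (c & 0)  =[and_false →]=  0    ⊢ (b ^ ((1 & 0) & ((1 & 0) | b)))
(3) ((1 & 0) & ((1 & 0) | b))  =[absorb_and →]=  (1 & 0)    ⊢ (b ^ (1 & 0))
(4) (1 & 0)  =[and_false →]=  0    ⊢ cost 3, within 3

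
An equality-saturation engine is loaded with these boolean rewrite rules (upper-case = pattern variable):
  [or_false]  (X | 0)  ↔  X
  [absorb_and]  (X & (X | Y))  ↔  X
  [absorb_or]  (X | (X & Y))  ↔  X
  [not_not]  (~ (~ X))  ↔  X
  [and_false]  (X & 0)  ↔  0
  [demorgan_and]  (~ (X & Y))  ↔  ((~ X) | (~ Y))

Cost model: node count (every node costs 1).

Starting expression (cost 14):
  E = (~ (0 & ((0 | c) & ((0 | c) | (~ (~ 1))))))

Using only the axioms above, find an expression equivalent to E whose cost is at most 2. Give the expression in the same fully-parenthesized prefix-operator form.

(~ 0)   [cost 2]

(1) (~ (~ 1))  =[not_not →]=  1    ⊢ (~ (0 & ((0 | c) & ((0 | c) | 1))))
(2) ((0 | c) & ((0 | c) | 1))  =[absorb_and →]=  (0 | c)    ⊢ (~ (0 & (0 | c)))
(3) (0 & (0 | c))  =[absorb_and →]=  0    ⊢ cost 2, within 2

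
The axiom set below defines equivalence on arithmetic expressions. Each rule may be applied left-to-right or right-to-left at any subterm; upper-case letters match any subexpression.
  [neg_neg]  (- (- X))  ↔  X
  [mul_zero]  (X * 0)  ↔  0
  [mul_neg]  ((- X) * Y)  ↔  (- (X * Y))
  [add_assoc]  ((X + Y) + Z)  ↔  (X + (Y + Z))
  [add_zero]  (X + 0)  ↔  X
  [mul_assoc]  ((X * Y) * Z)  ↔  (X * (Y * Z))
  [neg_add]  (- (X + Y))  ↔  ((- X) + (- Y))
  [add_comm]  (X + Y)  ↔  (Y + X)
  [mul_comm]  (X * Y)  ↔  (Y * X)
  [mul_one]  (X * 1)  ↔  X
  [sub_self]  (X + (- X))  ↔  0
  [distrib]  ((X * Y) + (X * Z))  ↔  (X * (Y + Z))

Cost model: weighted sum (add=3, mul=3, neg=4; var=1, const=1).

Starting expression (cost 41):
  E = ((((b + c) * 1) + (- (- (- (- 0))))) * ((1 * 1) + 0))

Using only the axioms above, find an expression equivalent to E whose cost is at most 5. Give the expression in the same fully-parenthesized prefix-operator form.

1. [neg_neg →] (- (- (- 0)))  →  (- 0);  E = ((((b + c) * 1) + (- (- 0))) * ((1 * 1) + 0))
2. [mul_one →] (1 * 1)  →  1;  E = ((((b + c) * 1) + (- (- 0))) * (1 + 0))
3. [add_zero →] (1 + 0)  →  1;  E = ((((b + c) * 1) + (- (- 0))) * 1)
4. [neg_neg →] (- (- 0))  →  0;  E = ((((b + c) * 1) + 0) * 1)
5. [mul_one →] ((b + c) * 1)  →  (b + c);  E = (((b + c) + 0) * 1)
6. [mul_one →] (((b + c) + 0) * 1)  →  ((b + c) + 0)
7. [add_assoc →] ((b + c) + 0)  →  (b + (c + 0))
8. [add_zero →] (c + 0)  →  c;  cost 5 ≤ 5, done

(b + c)   [cost 5]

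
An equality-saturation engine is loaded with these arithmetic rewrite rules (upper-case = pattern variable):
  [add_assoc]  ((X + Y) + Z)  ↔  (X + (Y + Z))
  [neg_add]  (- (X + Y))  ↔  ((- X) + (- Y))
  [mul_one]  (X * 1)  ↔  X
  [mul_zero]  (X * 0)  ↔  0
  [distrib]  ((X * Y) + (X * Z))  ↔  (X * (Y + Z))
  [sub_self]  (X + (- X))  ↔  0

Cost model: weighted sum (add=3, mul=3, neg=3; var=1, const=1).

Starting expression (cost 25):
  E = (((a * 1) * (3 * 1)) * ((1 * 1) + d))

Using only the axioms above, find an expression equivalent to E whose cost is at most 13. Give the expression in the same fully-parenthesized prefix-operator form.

step 1: mul_one (→) rewrites (1 * 1) into 1, now (((a * 1) * (3 * 1)) * (1 + d))
step 2: mul_one (→) rewrites (3 * 1) into 3, now (((a * 1) * 3) * (1 + d))
step 3: mul_one (→) rewrites (a * 1) into a, reaching cost 13 (bound 13)

((a * 3) * (1 + d))   [cost 13]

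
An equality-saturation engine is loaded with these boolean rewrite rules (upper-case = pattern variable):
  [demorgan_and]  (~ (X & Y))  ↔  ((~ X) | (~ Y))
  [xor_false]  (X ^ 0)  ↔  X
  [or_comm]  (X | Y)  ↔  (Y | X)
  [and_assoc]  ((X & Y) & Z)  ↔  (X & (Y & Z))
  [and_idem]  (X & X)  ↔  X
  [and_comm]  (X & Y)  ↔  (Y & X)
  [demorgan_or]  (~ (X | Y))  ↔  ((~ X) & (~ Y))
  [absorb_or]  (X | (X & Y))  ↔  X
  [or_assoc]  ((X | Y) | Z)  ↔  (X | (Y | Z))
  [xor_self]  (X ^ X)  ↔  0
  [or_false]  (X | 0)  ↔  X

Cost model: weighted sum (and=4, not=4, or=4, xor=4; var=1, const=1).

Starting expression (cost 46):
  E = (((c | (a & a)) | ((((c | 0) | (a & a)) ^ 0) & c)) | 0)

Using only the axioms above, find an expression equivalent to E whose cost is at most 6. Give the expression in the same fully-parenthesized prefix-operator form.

1. [or_false →] (((c | (a & a)) | ((((c | 0) | (a & a)) ^ 0) & c)) | 0)  →  ((c | (a & a)) | ((((c | 0) | (a & a)) ^ 0) & c))
2. [and_idem →] (a & a)  →  a;  E = ((c | (a & a)) | ((((c | 0) | a) ^ 0) & c))
3. [xor_false →] (((c | 0) | a) ^ 0)  →  ((c | 0) | a);  E = ((c | (a & a)) | (((c | 0) | a) & c))
4. [and_idem →] (a & a)  →  a;  E = ((c | a) | (((c | 0) | a) & c))
5. [or_false →] (c | 0)  →  c;  E = ((c | a) | ((c | a) & c))
6. [absorb_or →] ((c | a) | ((c | a) & c))  →  (c | a);  cost 6 ≤ 6, done

(c | a)   [cost 6]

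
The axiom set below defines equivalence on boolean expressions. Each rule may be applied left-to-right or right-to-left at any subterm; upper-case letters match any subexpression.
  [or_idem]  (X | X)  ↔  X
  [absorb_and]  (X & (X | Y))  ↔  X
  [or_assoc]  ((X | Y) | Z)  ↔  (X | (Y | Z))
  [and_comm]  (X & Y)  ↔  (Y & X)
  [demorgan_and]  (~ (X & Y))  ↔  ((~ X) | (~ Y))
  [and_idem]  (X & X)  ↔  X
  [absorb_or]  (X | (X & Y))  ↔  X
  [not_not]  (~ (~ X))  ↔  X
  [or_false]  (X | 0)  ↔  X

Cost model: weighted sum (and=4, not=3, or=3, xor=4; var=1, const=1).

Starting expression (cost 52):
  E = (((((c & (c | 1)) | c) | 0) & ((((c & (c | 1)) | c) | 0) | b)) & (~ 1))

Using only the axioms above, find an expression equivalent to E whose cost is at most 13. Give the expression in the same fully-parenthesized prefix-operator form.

1. [absorb_and →] ((((c & (c | 1)) | c) | 0) & ((((c & (c | 1)) | c) | 0) | b))  →  (((c & (c | 1)) | c) | 0);  E = ((((c & (c | 1)) | c) | 0) & (~ 1))
2. [absorb_and →] (c & (c | 1))  →  c;  E = (((c | c) | 0) & (~ 1))
3. [or_false →] ((c | c) | 0)  →  (c | c);  cost 13 ≤ 13, done

((c | c) & (~ 1))   [cost 13]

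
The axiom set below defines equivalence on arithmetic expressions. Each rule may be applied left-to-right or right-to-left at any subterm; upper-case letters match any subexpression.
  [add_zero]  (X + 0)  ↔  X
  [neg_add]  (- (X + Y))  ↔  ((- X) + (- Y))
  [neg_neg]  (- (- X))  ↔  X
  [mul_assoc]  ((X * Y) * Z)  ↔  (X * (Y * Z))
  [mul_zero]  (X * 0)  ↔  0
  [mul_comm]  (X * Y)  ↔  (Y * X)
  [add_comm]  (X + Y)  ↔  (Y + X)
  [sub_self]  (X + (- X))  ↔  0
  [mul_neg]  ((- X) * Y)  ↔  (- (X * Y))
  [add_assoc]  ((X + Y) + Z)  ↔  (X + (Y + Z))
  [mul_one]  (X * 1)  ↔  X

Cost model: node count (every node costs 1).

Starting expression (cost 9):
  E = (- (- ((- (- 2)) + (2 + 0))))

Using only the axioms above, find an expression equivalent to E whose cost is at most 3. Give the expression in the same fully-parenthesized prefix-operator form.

(1) (2 + 0)  =[add_zero →]=  2    ⊢ (- (- ((- (- 2)) + 2)))
(2) (- (- 2))  =[neg_neg →]=  2    ⊢ (- (- (2 + 2)))
(3) (- (- (2 + 2)))  =[neg_neg →]=  (2 + 2)    ⊢ cost 3, within 3

(2 + 2)   [cost 3]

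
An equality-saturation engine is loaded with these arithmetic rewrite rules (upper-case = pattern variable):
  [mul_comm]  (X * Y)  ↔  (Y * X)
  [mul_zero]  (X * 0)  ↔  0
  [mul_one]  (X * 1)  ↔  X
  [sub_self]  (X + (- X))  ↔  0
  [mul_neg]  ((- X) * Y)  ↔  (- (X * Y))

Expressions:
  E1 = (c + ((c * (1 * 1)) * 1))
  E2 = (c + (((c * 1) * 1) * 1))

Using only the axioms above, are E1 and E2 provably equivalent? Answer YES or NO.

YES

(1) ((c * (1 * 1)) * 1)  =[mul_one →]=  (c * (1 * 1))    ⊢ (c + (c * (1 * 1)))
(2) (1 * 1)  =[mul_one →]=  1    ⊢ (c + (c * 1))
(3) (c * 1)  =[mul_one ←]=  ((c * 1) * 1)    ⊢ (c + ((c * 1) * 1))
(4) c  =[mul_one ←]=  (c * 1)    ⊢ E2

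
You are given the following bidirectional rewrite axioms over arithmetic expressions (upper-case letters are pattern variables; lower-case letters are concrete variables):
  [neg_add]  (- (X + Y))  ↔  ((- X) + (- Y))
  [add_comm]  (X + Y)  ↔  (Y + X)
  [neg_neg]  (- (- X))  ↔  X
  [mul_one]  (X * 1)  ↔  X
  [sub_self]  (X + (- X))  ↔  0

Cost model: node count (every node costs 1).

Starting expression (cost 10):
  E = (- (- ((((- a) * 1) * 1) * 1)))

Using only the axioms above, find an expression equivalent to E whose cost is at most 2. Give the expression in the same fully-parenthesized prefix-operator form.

1. [mul_one →] ((- a) * 1)  →  (- a);  E = (- (- (((- a) * 1) * 1)))
2. [mul_one →] (((- a) * 1) * 1)  →  ((- a) * 1);  E = (- (- ((- a) * 1)))
3. [mul_one →] ((- a) * 1)  →  (- a);  E = (- (- (- a)))
4. [neg_neg →] (- (- (- a)))  →  (- a);  cost 2 ≤ 2, done

(- a)   [cost 2]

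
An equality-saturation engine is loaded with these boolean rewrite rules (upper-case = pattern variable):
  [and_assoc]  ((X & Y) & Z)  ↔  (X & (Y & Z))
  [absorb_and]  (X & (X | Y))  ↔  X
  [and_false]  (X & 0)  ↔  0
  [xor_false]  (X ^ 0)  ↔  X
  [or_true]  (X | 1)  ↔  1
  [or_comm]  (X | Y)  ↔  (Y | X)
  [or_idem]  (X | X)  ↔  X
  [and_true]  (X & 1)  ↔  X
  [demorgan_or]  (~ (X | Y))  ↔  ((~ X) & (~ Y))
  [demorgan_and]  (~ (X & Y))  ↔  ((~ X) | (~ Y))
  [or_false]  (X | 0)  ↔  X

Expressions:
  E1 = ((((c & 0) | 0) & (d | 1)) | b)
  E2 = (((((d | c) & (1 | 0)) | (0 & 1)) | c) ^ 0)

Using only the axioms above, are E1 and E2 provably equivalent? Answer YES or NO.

The axioms are sound identities: if E1 ↔* E2 then E1 and E2 evaluate identically under any assignment.
Under b=0, c=0, d=1: E1 evaluates to 0, E2 to 1. Distinct ⇒ no rewrite sequence connects them.

NO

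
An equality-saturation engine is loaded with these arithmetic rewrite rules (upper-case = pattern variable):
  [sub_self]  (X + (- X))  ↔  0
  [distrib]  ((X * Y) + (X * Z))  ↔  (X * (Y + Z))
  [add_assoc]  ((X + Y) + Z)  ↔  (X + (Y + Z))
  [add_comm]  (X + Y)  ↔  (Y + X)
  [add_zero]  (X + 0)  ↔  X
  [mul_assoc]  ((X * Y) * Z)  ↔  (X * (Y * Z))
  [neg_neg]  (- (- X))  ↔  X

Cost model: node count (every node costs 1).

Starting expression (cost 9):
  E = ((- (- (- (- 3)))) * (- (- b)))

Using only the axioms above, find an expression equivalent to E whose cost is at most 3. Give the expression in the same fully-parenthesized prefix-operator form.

1. [neg_neg →] (- (- (- 3)))  →  (- 3);  E = ((- (- 3)) * (- (- b)))
2. [neg_neg →] (- (- b))  →  b;  E = ((- (- 3)) * b)
3. [neg_neg →] (- (- 3))  →  3;  cost 3 ≤ 3, done

(3 * b)   [cost 3]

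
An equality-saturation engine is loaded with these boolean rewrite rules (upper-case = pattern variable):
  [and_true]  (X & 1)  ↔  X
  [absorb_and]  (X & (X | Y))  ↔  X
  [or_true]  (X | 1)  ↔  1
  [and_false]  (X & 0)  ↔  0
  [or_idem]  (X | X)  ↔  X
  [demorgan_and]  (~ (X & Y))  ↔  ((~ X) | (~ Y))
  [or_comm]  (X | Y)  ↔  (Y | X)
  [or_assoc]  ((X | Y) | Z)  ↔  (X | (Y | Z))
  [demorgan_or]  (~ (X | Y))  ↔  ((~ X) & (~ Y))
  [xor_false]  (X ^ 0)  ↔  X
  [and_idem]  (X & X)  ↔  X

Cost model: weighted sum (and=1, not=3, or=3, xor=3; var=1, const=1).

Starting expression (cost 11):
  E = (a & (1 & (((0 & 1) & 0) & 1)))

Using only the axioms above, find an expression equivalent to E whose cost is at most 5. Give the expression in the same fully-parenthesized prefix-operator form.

(a & (1 & 0))   [cost 5]

step 1: and_true (→) rewrites (((0 & 1) & 0) & 1) into ((0 & 1) & 0), now (a & (1 & ((0 & 1) & 0)))
step 2: and_true (→) rewrites (0 & 1) into 0, now (a & (1 & (0 & 0)))
step 3: and_idem (→) rewrites (0 & 0) into 0, reaching cost 5 (bound 5)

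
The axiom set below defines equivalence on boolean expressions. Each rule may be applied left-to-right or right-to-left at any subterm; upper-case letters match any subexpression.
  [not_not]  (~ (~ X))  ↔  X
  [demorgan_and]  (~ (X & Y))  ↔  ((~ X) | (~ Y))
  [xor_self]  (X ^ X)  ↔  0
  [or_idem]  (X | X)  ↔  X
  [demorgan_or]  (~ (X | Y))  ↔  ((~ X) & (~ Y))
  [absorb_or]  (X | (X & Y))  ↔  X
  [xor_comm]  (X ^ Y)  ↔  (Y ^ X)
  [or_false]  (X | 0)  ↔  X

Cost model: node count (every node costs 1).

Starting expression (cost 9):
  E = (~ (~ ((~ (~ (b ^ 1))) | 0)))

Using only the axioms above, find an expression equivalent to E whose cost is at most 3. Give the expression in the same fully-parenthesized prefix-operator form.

(b ^ 1)   [cost 3]

(1) (~ (~ ((~ (~ (b ^ 1))) | 0)))  =[not_not →]=  ((~ (~ (b ^ 1))) | 0)
(2) (~ (~ (b ^ 1)))  =[not_not →]=  (b ^ 1)    ⊢ ((b ^ 1) | 0)
(3) ((b ^ 1) | 0)  =[or_false →]=  (b ^ 1)    ⊢ cost 3, within 3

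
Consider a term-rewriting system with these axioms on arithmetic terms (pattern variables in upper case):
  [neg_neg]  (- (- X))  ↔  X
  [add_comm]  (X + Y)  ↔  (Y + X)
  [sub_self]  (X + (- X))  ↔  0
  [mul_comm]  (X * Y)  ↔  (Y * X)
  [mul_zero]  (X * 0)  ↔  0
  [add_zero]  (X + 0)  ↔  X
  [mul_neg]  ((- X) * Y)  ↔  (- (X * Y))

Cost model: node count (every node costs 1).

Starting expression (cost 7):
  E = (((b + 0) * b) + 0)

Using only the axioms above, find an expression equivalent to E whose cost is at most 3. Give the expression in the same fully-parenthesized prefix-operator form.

(1) ((b + 0) * b)  =[mul_comm →]=  (b * (b + 0))    ⊢ ((b * (b + 0)) + 0)
(2) (b + 0)  =[add_zero →]=  b    ⊢ ((b * b) + 0)
(3) ((b * b) + 0)  =[add_zero →]=  (b * b)    ⊢ cost 3, within 3

(b * b)   [cost 3]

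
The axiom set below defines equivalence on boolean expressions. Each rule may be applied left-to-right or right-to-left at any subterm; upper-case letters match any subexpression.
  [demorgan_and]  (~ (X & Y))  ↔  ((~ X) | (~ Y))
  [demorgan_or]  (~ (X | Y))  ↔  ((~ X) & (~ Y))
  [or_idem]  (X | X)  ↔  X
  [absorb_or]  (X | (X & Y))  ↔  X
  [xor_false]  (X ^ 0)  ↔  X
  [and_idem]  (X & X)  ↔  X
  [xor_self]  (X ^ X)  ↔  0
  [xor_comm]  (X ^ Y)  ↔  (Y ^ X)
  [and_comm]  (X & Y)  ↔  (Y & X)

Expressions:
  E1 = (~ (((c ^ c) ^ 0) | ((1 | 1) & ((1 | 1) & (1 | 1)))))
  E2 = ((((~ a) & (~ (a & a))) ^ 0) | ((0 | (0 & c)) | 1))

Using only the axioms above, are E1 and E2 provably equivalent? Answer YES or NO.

All listed rules preserve value, hence provable equivalence implies equal values everywhere; look for a separating assignment.
a=0, c=0 gives E1 ↦ 0, E2 ↦ 1; values differ ⇒ not provably equivalent.

NO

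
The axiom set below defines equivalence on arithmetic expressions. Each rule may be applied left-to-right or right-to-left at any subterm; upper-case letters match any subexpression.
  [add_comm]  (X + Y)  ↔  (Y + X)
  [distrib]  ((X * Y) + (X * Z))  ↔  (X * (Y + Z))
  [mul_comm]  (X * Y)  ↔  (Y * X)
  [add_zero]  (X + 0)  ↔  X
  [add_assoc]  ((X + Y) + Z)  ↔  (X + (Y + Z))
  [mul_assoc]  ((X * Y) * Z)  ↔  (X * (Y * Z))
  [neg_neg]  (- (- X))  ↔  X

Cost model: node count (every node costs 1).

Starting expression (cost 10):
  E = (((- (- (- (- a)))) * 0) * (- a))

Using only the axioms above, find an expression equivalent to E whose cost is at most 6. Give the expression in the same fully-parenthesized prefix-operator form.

(1) (((- (- (- (- a)))) * 0) * (- a))  =[mul_comm →]=  ((- a) * ((- (- (- (- a)))) * 0))
(2) (- (- (- (- a))))  =[neg_neg →]=  (- (- a))    ⊢ ((- a) * ((- (- a)) * 0))
(3) (- (- a))  =[neg_neg →]=  a    ⊢ cost 6, within 6

((- a) * (a * 0))   [cost 6]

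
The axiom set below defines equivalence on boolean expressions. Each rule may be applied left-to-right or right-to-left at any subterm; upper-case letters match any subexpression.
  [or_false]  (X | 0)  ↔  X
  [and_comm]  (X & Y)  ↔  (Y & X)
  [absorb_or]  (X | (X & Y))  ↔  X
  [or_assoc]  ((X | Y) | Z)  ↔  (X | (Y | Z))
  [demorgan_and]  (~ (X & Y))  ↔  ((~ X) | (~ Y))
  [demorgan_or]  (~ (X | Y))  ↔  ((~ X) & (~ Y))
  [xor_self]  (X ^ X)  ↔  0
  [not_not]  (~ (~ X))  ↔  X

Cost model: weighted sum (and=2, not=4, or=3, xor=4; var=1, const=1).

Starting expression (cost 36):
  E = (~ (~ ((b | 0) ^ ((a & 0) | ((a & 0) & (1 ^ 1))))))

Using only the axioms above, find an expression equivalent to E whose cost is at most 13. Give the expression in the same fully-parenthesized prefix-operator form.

step 1: xor_self (→) rewrites (1 ^ 1) into 0, now (~ (~ ((b | 0) ^ ((a & 0) | ((a & 0) & 0)))))
step 2: absorb_or (→) rewrites ((a & 0) | ((a & 0) & 0)) into (a & 0), now (~ (~ ((b | 0) ^ (a & 0))))
step 3: not_not (→) rewrites (~ (~ ((b | 0) ^ (a & 0)))) into ((b | 0) ^ (a & 0)), reaching cost 13 (bound 13)

((b | 0) ^ (a & 0))   [cost 13]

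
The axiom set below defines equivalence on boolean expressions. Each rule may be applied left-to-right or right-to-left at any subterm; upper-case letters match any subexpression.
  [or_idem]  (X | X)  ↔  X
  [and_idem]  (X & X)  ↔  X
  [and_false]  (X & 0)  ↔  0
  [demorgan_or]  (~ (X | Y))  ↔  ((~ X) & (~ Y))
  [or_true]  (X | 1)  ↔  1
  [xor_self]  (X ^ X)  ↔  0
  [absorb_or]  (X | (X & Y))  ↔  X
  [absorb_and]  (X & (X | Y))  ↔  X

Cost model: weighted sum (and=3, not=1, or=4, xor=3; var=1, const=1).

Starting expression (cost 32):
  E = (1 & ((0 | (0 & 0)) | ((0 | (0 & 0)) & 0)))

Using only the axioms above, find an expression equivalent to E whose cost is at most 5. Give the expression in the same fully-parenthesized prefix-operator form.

(1 & 0)   [cost 5]

(1) ((0 | (0 & 0)) | ((0 | (0 & 0)) & 0))  =[absorb_or →]=  (0 | (0 & 0))    ⊢ (1 & (0 | (0 & 0)))
(2) (0 & 0)  =[and_false →]=  0    ⊢ (1 & (0 | 0))
(3) (0 | 0)  =[or_idem →]=  0    ⊢ cost 5, within 5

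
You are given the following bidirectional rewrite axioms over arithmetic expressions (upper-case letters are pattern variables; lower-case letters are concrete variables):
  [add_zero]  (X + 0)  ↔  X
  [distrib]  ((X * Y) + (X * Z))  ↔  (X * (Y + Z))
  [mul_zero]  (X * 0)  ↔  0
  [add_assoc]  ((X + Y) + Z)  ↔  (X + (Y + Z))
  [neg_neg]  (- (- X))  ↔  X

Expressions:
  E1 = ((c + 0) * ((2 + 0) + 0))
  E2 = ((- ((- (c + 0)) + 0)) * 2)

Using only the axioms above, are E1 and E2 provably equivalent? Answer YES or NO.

(1) (c + 0)  =[add_zero →]=  c    ⊢ (c * ((2 + 0) + 0))
(2) ((2 + 0) + 0)  =[add_zero →]=  (2 + 0)    ⊢ (c * (2 + 0))
(3) (2 + 0)  =[add_zero →]=  2    ⊢ (c * 2)
(4) c  =[neg_neg ←]=  (- (- c))    ⊢ ((- (- c)) * 2)
(5) c  =[add_zero ←]=  (c + 0)    ⊢ ((- (- (c + 0))) * 2)
(6) (- (c + 0))  =[add_zero ←]=  ((- (c + 0)) + 0)    ⊢ E2

YES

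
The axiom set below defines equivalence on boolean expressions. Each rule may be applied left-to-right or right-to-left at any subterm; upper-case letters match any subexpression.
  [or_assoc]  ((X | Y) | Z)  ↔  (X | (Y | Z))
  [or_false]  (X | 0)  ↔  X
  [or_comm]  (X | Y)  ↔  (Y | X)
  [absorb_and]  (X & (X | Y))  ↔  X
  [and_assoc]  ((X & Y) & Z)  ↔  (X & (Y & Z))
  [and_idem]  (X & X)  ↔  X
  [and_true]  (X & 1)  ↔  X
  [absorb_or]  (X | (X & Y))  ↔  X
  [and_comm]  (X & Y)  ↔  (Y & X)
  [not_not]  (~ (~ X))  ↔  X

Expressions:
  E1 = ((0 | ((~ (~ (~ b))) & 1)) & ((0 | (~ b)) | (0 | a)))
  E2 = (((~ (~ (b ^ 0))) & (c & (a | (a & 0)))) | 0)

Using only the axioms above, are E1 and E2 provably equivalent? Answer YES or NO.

NO

All listed rules preserve value, hence provable equivalence implies equal values everywhere; look for a separating assignment.
a=0, b=0, c=0 gives E1 ↦ 1, E2 ↦ 0; values differ ⇒ not provably equivalent.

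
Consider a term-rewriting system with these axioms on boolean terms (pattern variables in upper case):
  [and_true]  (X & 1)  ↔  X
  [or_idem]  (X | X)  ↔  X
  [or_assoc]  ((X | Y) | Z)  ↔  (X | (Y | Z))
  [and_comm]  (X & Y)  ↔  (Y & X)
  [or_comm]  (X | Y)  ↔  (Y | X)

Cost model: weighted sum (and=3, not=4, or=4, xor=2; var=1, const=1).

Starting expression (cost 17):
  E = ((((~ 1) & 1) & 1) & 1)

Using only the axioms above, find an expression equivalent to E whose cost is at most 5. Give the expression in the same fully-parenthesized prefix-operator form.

(~ 1)   [cost 5]

(1) ((~ 1) & 1)  =[and_true →]=  (~ 1)    ⊢ (((~ 1) & 1) & 1)
(2) ((~ 1) & 1)  =[and_true →]=  (~ 1)    ⊢ ((~ 1) & 1)
(3) ((~ 1) & 1)  =[and_true →]=  (~ 1)    ⊢ cost 5, within 5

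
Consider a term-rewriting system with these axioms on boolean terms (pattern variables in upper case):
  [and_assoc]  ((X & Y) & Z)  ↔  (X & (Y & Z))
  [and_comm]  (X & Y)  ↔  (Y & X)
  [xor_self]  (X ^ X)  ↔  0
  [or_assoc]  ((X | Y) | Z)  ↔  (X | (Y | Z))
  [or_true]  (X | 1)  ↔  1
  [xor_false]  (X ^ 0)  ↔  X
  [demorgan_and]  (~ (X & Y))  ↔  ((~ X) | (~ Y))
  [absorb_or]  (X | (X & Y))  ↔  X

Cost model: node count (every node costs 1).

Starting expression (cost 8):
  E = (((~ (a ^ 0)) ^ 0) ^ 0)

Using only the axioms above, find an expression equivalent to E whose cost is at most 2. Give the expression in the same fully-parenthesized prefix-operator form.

1. [xor_false →] (a ^ 0)  →  a;  E = (((~ a) ^ 0) ^ 0)
2. [xor_false →] (((~ a) ^ 0) ^ 0)  →  ((~ a) ^ 0)
3. [xor_false →] ((~ a) ^ 0)  →  (~ a);  cost 2 ≤ 2, done

(~ a)   [cost 2]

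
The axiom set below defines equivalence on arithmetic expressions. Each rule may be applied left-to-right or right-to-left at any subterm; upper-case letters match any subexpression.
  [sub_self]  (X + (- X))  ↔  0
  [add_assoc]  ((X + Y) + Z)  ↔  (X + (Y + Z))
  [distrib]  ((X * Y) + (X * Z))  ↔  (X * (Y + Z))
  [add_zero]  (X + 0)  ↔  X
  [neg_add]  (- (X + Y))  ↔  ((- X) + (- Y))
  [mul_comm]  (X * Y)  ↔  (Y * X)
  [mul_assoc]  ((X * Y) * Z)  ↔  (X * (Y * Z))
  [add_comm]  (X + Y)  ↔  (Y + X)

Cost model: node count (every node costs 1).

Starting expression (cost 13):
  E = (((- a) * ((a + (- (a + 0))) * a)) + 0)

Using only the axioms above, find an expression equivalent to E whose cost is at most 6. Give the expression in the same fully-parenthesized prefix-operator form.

1. [add_zero →] (a + 0)  →  a;  E = (((- a) * ((a + (- a)) * a)) + 0)
2. [sub_self →] (a + (- a))  →  0;  E = (((- a) * (0 * a)) + 0)
3. [add_zero →] (((- a) * (0 * a)) + 0)  →  ((- a) * (0 * a));  cost 6 ≤ 6, done

((- a) * (0 * a))   [cost 6]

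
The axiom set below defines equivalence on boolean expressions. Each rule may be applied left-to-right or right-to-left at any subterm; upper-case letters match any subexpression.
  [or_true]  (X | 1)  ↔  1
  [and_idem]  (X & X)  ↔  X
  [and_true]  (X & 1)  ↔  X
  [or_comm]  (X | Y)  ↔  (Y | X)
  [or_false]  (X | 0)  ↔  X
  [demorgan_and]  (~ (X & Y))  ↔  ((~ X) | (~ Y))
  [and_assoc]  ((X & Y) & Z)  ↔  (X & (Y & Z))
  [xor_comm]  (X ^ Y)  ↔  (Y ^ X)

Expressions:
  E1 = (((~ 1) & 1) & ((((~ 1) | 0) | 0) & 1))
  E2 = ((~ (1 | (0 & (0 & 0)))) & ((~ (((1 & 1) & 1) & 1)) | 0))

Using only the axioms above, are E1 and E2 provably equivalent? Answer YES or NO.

YES

step 1: or_false (→) rewrites (((~ 1) | 0) | 0) into ((~ 1) | 0), now (((~ 1) & 1) & (((~ 1) | 0) & 1))
step 2: and_true (→) rewrites (((~ 1) | 0) & 1) into ((~ 1) | 0), now (((~ 1) & 1) & ((~ 1) | 0))
step 3: or_false (→) rewrites ((~ 1) | 0) into (~ 1), now (((~ 1) & 1) & (~ 1))
step 4: and_true (→) rewrites ((~ 1) & 1) into (~ 1), now ((~ 1) & (~ 1))
step 5: or_false (←) rewrites 1 into (1 | 0), now ((~ (1 | 0)) & (~ 1))
step 6: or_false (←) rewrites (~ 1) into ((~ 1) | 0), now ((~ (1 | 0)) & ((~ 1) | 0))
step 7: and_idem (←) rewrites 0 into (0 & 0), now ((~ (1 | (0 & 0))) & ((~ 1) | 0))
step 8: and_true (←) rewrites 1 into (1 & 1), now ((~ (1 | (0 & 0))) & ((~ (1 & 1)) | 0))
step 9: and_true (←) rewrites 1 into (1 & 1), now ((~ (1 | (0 & 0))) & ((~ ((1 & 1) & 1)) | 0))
step 10: and_idem (←) rewrites 0 into (0 & 0), now ((~ (1 | (0 & (0 & 0)))) & ((~ ((1 & 1) & 1)) | 0))
step 11: and_true (←) rewrites (1 & 1) into ((1 & 1) & 1), which is E2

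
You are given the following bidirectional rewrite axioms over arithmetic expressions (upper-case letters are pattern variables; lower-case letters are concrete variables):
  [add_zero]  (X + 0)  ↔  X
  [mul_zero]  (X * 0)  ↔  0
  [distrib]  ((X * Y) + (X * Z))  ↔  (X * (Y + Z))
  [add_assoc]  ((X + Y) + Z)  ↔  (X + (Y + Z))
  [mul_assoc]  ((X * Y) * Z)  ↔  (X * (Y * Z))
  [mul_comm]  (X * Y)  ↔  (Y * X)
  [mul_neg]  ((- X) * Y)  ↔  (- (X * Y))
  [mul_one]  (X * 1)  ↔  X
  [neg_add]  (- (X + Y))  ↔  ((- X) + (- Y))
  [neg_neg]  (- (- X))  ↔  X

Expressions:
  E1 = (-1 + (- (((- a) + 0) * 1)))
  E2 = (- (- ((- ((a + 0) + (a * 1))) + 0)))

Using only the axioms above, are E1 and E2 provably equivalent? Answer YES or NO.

NO

The axioms are sound identities: if E1 ↔* E2 then E1 and E2 evaluate identically under any assignment.
Under a=0: E1 evaluates to -1, E2 to 0. Distinct ⇒ no rewrite sequence connects them.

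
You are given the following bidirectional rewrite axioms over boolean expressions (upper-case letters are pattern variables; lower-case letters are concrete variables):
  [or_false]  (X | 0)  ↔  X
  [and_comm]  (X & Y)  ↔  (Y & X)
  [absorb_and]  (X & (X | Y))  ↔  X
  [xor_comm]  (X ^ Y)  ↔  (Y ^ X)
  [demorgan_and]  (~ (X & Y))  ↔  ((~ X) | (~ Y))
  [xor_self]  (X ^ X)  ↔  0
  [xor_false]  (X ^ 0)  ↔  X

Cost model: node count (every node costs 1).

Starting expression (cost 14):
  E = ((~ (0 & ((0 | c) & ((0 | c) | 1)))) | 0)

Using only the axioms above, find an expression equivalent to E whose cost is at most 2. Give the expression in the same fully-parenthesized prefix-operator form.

(1) ((0 | c) & ((0 | c) | 1))  =[absorb_and →]=  (0 | c)    ⊢ ((~ (0 & (0 | c))) | 0)
(2) (0 & (0 | c))  =[absorb_and →]=  0    ⊢ ((~ 0) | 0)
(3) ((~ 0) | 0)  =[or_false →]=  (~ 0)    ⊢ cost 2, within 2

(~ 0)   [cost 2]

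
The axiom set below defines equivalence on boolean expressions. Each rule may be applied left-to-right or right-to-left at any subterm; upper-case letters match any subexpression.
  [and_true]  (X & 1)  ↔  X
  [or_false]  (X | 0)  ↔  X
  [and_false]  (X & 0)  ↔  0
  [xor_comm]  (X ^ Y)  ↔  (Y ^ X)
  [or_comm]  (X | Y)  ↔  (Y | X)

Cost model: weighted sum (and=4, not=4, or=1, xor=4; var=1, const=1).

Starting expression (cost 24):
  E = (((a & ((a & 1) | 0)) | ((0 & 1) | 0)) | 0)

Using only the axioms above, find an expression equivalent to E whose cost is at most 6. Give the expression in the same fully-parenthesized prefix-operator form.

1. [or_false →] (((a & ((a & 1) | 0)) | ((0 & 1) | 0)) | 0)  →  ((a & ((a & 1) | 0)) | ((0 & 1) | 0))
2. [or_false →] ((0 & 1) | 0)  →  (0 & 1);  E = ((a & ((a & 1) | 0)) | (0 & 1))
3. [and_true →] (0 & 1)  →  0;  E = ((a & ((a & 1) | 0)) | 0)
4. [or_false →] ((a & ((a & 1) | 0)) | 0)  →  (a & ((a & 1) | 0))
5. [or_false →] ((a & 1) | 0)  →  (a & 1);  E = (a & (a & 1))
6. [and_true →] (a & 1)  →  a;  cost 6 ≤ 6, done

(a & a)   [cost 6]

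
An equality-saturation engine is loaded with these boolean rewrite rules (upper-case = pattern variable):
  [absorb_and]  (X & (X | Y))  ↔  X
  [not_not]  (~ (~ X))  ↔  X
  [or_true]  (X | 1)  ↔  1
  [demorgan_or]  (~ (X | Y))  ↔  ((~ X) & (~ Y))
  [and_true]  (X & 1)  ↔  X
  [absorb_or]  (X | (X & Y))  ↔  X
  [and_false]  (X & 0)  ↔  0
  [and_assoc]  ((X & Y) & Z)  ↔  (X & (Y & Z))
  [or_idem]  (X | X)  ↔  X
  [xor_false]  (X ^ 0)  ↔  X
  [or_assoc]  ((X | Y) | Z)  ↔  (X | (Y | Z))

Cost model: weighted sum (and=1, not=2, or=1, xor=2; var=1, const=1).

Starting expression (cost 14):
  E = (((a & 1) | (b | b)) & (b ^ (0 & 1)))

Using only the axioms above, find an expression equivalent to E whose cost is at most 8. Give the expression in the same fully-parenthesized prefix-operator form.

1. [or_idem →] (b | b)  →  b;  E = (((a & 1) | b) & (b ^ (0 & 1)))
2. [and_true →] (a & 1)  →  a;  E = ((a | b) & (b ^ (0 & 1)))
3. [and_true →] (0 & 1)  →  0;  cost 8 ≤ 8, done

((a | b) & (b ^ 0))   [cost 8]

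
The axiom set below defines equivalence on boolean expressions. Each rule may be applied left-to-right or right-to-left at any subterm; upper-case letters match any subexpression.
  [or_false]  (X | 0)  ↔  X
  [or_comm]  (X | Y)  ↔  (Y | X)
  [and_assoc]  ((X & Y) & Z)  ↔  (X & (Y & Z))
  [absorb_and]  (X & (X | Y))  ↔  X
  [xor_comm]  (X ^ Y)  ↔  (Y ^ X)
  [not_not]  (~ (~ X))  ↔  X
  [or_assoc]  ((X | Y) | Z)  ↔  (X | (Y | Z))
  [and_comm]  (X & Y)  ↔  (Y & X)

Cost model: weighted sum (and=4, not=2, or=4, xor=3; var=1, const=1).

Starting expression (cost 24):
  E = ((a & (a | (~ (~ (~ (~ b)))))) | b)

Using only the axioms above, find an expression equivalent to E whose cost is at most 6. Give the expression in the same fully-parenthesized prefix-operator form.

(a | b)   [cost 6]

(1) (~ (~ (~ b)))  =[not_not →]=  (~ b)    ⊢ ((a & (a | (~ (~ b)))) | b)
(2) (~ (~ b))  =[not_not →]=  b    ⊢ ((a & (a | b)) | b)
(3) (a & (a | b))  =[absorb_and →]=  a    ⊢ cost 6, within 6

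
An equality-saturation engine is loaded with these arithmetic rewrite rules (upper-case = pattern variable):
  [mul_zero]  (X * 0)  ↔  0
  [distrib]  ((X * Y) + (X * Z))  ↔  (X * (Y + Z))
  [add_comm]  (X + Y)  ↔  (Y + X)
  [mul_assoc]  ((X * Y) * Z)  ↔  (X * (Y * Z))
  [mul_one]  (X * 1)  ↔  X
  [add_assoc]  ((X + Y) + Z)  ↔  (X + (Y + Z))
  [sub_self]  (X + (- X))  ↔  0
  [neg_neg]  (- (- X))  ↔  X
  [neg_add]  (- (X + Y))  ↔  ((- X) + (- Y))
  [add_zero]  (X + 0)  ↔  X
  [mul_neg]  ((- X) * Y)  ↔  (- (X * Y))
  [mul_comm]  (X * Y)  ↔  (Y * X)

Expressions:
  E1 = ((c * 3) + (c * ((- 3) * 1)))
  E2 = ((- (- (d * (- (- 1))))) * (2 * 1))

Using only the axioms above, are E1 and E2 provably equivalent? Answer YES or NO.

NO

Every axiom is a valid identity, so a rewrite proof would force E1 and E2 to agree under every assignment.
At c=0, d=1: E1 = 0 but E2 = 2; they differ, so no derivation exists.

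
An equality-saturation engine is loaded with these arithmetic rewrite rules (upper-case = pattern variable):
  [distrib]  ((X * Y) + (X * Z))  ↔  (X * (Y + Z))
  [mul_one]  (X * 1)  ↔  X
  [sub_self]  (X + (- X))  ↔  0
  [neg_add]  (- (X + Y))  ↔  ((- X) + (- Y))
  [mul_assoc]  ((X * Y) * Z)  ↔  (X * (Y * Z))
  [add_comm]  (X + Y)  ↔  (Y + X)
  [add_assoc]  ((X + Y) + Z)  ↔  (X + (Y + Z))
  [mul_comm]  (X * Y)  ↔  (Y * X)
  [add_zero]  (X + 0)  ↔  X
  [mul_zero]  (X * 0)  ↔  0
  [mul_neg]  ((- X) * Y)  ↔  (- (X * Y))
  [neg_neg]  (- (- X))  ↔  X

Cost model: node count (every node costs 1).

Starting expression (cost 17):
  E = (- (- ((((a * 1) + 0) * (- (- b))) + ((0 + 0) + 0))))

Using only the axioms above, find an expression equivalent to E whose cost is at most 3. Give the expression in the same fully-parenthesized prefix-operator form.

step 1: neg_neg (→) rewrites (- (- ((((a * 1) + 0) * (- (- b))) + ((0 + 0) + 0)))) into ((((a * 1) + 0) * (- (- b))) + ((0 + 0) + 0))
step 2: add_zero (→) rewrites ((0 + 0) + 0) into (0 + 0), now ((((a * 1) + 0) * (- (- b))) + (0 + 0))
step 3: neg_neg (→) rewrites (- (- b)) into b, now ((((a * 1) + 0) * b) + (0 + 0))
step 4: add_zero (→) rewrites (0 + 0) into 0, now ((((a * 1) + 0) * b) + 0)
step 5: mul_one (→) rewrites (a * 1) into a, now (((a + 0) * b) + 0)
step 6: add_zero (→) rewrites (((a + 0) * b) + 0) into ((a + 0) * b)
step 7: add_zero (→) rewrites (a + 0) into a, reaching cost 3 (bound 3)

(a * b)   [cost 3]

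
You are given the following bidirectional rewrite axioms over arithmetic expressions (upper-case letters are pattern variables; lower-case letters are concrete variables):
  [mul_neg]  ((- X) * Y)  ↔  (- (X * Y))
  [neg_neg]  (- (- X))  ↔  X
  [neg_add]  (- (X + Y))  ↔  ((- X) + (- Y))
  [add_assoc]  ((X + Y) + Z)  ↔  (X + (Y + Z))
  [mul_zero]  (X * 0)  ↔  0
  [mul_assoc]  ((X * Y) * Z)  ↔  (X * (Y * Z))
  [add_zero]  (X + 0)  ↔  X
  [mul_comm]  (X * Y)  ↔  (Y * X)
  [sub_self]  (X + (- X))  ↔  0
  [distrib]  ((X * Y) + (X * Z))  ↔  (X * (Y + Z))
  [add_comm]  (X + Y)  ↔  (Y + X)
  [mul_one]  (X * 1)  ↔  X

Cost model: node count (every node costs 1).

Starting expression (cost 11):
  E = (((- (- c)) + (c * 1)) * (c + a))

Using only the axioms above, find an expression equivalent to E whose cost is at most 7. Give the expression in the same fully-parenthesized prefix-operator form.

step 1: add_comm (→) rewrites (c + a) into (a + c), now (((- (- c)) + (c * 1)) * (a + c))
step 2: neg_neg (→) rewrites (- (- c)) into c, now ((c + (c * 1)) * (a + c))
step 3: mul_one (→) rewrites (c * 1) into c, reaching cost 7 (bound 7)

((c + c) * (a + c))   [cost 7]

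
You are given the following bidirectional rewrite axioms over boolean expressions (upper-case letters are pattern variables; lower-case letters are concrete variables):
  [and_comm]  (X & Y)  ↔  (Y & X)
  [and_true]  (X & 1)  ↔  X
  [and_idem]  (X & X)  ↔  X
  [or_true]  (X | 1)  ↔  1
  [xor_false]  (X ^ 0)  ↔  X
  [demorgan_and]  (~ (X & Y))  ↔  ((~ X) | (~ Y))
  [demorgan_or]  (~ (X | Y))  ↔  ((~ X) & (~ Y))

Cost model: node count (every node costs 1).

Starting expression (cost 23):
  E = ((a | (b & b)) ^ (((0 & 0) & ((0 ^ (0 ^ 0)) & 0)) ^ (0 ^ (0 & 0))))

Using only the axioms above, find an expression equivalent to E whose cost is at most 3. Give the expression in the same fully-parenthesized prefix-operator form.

(a | b)   [cost 3]

(1) (0 ^ 0)  =[xor_false →]=  0    ⊢ ((a | (b & b)) ^ (((0 & 0) & ((0 ^ 0) & 0)) ^ (0 ^ (0 & 0))))
(2) (0 ^ 0)  =[xor_false →]=  0    ⊢ ((a | (b & b)) ^ (((0 & 0) & (0 & 0)) ^ (0 ^ (0 & 0))))
(3) ((0 & 0) & (0 & 0))  =[and_idem →]=  (0 & 0)    ⊢ ((a | (b & b)) ^ ((0 & 0) ^ (0 ^ (0 & 0))))
(4) (0 & 0)  =[and_idem →]=  0    ⊢ ((a | (b & b)) ^ (0 ^ (0 ^ (0 & 0))))
(5) (0 & 0)  =[and_idem →]=  0    ⊢ ((a | (b & b)) ^ (0 ^ (0 ^ 0)))
(6) (0 ^ 0)  =[xor_false →]=  0    ⊢ ((a | (b & b)) ^ (0 ^ 0))
(7) (0 ^ 0)  =[xor_false →]=  0    ⊢ ((a | (b & b)) ^ 0)
(8) ((a | (b & b)) ^ 0)  =[xor_false →]=  (a | (b & b))
(9) (b & b)  =[and_idem →]=  b    ⊢ cost 3, within 3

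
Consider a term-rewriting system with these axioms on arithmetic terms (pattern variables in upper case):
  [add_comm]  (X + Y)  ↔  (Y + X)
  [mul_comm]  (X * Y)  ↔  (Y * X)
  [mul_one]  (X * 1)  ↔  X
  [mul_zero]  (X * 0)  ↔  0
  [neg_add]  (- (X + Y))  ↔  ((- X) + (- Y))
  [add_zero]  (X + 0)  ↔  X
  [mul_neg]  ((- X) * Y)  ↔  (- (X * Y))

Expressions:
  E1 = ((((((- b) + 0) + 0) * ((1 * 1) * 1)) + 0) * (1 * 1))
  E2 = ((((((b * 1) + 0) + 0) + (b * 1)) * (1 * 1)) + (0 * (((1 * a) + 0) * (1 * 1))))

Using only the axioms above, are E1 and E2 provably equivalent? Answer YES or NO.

NO

All listed rules preserve value, hence provable equivalence implies equal values everywhere; look for a separating assignment.
a=0, b=1 gives E1 ↦ -1, E2 ↦ 2; values differ ⇒ not provably equivalent.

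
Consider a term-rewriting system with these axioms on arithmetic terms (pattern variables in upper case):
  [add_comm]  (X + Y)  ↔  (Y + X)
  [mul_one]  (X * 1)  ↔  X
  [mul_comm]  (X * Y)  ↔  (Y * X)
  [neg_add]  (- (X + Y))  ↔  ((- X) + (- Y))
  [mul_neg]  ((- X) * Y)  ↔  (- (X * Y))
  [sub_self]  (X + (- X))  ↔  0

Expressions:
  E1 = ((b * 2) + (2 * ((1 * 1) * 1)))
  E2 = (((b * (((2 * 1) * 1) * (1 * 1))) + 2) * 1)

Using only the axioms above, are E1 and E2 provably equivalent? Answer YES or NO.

step 1: mul_one (→) rewrites ((1 * 1) * 1) into (1 * 1), now ((b * 2) + (2 * (1 * 1)))
step 2: mul_one (→) rewrites (1 * 1) into 1, now ((b * 2) + (2 * 1))
step 3: mul_one (→) rewrites (2 * 1) into 2, now ((b * 2) + 2)
step 4: mul_one (←) rewrites ((b * 2) + 2) into (((b * 2) + 2) * 1)
step 5: mul_comm (→) rewrites (b * 2) into (2 * b), now (((2 * b) + 2) * 1)
step 6: mul_one (←) rewrites 2 into (2 * 1), now ((((2 * 1) * b) + 2) * 1)
step 7: mul_one (←) rewrites (2 * 1) into ((2 * 1) * 1), now (((((2 * 1) * 1) * b) + 2) * 1)
step 8: mul_one (←) rewrites 1 into (1 * 1), now (((((2 * 1) * (1 * 1)) * b) + 2) * 1)
step 9: mul_comm (→) rewrites (((2 * 1) * (1 * 1)) * b) into (b * ((2 * 1) * (1 * 1))), now (((b * ((2 * 1) * (1 * 1))) + 2) * 1)
step 10: mul_one (←) rewrites (2 * 1) into ((2 * 1) * 1), which is E2

YES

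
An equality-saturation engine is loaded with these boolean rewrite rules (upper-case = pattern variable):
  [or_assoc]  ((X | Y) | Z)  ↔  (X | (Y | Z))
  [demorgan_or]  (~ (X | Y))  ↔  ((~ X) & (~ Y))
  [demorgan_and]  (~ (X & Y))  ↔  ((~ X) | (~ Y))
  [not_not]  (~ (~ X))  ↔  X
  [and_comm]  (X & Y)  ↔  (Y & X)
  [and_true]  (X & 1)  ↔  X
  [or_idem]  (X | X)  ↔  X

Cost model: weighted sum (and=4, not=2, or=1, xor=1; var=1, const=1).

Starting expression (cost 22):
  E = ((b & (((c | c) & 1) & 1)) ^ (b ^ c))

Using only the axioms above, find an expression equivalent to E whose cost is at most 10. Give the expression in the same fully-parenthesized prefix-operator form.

1. [and_true →] (((c | c) & 1) & 1)  →  ((c | c) & 1);  E = ((b & ((c | c) & 1)) ^ (b ^ c))
2. [and_true →] ((c | c) & 1)  →  (c | c);  E = ((b & (c | c)) ^ (b ^ c))
3. [or_idem →] (c | c)  →  c;  cost 10 ≤ 10, done

((b & c) ^ (b ^ c))   [cost 10]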